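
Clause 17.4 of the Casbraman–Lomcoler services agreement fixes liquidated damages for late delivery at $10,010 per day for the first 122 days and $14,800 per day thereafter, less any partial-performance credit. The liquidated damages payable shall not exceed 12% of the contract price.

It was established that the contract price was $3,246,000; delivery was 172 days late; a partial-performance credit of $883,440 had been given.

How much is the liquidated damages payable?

First 122 days: 122 × $10,010 = $1,221,220
Remaining days: (172 − 122) × $14,800 = $740,000
Accrued per-day damages: $1,221,220 + $740,000 = $1,961,220
Less partial-performance credit: $1,961,220 − $883,440 = $1,077,780
Cap: 12% of $3,246,000 = $389,520
Cap at $389,520: $1,077,780 exceeds the cap → $389,520

$389,520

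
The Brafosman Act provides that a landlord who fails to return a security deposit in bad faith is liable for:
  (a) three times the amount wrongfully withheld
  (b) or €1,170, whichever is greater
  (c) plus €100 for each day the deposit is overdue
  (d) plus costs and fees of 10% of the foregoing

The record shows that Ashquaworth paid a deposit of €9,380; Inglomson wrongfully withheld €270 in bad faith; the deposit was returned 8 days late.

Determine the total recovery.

€2,167

Trebled: 3 × €270 = €810
Minimum €1,170: €810 is below the minimum → €1,170
Late-return penalty: 8 × €100 = €800
Damages plus late penalty: €1,170 + €800 = €1,970
Costs and fees: 10% of €1,970 = €197
Total recovery: €1,970 + €197 = €2,167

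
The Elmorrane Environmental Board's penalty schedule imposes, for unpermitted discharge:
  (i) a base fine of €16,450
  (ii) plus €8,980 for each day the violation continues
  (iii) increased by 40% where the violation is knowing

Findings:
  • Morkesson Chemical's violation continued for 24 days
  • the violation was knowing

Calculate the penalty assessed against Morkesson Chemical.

Per-day component: 24 × €8,980 = €215,520
Base plus per-day: €16,450 + €215,520 = €231,970
Enhancement: 40% of €231,970 = €92,788
Enhanced fine: €231,970 + €92,788 = €324,758

Civil penalty: €324,758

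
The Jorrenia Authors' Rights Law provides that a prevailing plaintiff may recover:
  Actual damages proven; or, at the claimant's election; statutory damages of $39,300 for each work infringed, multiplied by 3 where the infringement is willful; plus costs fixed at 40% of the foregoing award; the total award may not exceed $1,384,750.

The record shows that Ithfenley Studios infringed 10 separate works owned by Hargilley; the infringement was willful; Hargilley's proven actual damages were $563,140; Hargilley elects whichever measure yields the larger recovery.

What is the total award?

$1,384,750

Statutory damages: 10 × $39,300 = $393,000
Trebled: 3 × $393,000 = $1,179,000
Greater of actual damages ($563,140) or enhanced statutory damages ($1,179,000): $1,179,000
Costs: 40% of $1,179,000 = $471,600
Award plus costs: $1,179,000 + $471,600 = $1,650,600
Cap at $1,384,750: $1,650,600 exceeds the cap → $1,384,750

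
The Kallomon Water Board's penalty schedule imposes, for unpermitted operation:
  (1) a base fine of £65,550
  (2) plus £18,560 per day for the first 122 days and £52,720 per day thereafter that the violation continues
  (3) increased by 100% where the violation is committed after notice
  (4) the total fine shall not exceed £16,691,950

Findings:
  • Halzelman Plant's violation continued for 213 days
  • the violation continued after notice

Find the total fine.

£14,254,780

First 122 days: 122 × £18,560 = £2,264,320
Remaining days: (213 − 122) × £52,720 = £4,797,520
Per-day component: £2,264,320 + £4,797,520 = £7,061,840
Base plus per-day: £65,550 + £7,061,840 = £7,127,390
Enhancement: 100% of £7,127,390 = £7,127,390
Enhanced fine: £7,127,390 + £7,127,390 = £14,254,780
Cap at £16,691,950: £14,254,780 is within the cap, no reduction.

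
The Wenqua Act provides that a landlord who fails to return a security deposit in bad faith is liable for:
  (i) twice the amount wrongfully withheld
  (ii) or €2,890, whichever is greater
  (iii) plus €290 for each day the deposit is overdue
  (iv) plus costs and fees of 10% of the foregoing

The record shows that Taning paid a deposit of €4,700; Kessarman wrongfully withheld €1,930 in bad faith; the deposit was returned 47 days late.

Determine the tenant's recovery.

Doubled: 2 × €1,930 = €3,860
Minimum €2,890: €3,860 meets the minimum, no increase.
Late-return penalty: 47 × €290 = €13,630
Damages plus late penalty: €3,860 + €13,630 = €17,490
Costs and fees: 10% of €17,490 = €1,749
Total recovery: €17,490 + €1,749 = €19,239

€19,239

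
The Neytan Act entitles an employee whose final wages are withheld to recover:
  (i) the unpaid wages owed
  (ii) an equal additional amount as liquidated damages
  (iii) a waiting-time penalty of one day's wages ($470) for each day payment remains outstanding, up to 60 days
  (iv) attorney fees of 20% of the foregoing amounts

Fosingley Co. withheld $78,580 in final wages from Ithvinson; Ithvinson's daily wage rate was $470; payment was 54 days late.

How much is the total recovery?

Liquidated damages (equal amount): $78,580
Penalty days: min(54, 60) = 54
Waiting-time penalty: 54 × $470 = $25,380
Subtotal: $78,580 + $78,580 + $25,380 = $182,540
Attorney fees: 20% of $182,540 = $36,508
Total award: $182,540 + $36,508 = $219,048

$219,048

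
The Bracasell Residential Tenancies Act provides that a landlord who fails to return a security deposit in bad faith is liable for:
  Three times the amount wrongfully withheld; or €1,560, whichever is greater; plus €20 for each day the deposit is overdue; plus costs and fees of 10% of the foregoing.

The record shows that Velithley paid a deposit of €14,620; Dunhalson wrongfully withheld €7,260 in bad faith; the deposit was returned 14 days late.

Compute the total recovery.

Trebled: 3 × €7,260 = €21,780
Minimum €1,560: €21,780 meets the minimum, no increase.
Late-return penalty: 14 × €20 = €280
Damages plus late penalty: €21,780 + €280 = €22,060
Costs and fees: 10% of €22,060 = €2,206
Total recovery: €22,060 + €2,206 = €24,266

€24,266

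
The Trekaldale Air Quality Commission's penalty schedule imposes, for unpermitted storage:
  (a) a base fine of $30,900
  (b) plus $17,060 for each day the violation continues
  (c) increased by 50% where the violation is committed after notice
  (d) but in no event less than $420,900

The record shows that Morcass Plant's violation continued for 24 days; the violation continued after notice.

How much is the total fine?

Civil penalty: $660,510

Per-day component: 24 × $17,060 = $409,440
Base plus per-day: $30,900 + $409,440 = $440,340
Enhancement: 50% of $440,340 = $220,170
Enhanced fine: $440,340 + $220,170 = $660,510
Minimum $420,900: $660,510 meets the minimum, no increase.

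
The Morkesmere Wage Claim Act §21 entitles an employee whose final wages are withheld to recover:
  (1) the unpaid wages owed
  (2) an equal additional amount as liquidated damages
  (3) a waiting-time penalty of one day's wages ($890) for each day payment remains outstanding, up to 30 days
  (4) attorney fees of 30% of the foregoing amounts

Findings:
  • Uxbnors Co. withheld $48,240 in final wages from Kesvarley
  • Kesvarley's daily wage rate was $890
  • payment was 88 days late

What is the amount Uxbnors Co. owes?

Total award: $160,134

Liquidated damages (equal amount): $48,240
Penalty days: min(88, 30) = 30
Waiting-time penalty: 30 × $890 = $26,700
Subtotal: $48,240 + $48,240 + $26,700 = $123,180
Attorney fees: 30% of $123,180 = $36,954
Total award: $123,180 + $36,954 = $160,134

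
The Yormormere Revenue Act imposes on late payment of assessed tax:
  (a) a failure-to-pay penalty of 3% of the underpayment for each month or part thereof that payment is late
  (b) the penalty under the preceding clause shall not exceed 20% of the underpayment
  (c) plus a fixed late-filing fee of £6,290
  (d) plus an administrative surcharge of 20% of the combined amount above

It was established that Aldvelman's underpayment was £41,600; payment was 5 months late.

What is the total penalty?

Accrued rate: 3% × 5 = 15%, capped at 20% → 15%
Failure-to-pay penalty: 15% of £41,600 = £6,240
Penalty before surcharge: £6,240 + £6,290 = £12,530
Administrative surcharge: 20% of £12,530 = £2,506
Total penalty: £12,530 + £2,506 = £15,036

£15,036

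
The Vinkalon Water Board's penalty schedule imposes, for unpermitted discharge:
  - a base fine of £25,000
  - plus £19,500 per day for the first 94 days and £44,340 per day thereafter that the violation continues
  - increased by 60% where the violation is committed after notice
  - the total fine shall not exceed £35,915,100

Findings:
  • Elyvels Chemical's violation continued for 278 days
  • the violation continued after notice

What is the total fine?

£16,026,496

First 94 days: 94 × £19,500 = £1,833,000
Remaining days: (278 − 94) × £44,340 = £8,158,560
Per-day component: £1,833,000 + £8,158,560 = £9,991,560
Base plus per-day: £25,000 + £9,991,560 = £10,016,560
Enhancement: 60% of £10,016,560 = £6,009,936
Enhanced fine: £10,016,560 + £6,009,936 = £16,026,496
Cap at £35,915,100: £16,026,496 is within the cap, no reduction.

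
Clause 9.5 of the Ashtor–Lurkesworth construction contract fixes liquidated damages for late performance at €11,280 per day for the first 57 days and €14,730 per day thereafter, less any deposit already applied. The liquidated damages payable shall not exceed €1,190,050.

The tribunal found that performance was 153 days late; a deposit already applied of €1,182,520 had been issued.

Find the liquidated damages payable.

First 57 days: 57 × €11,280 = €642,960
Remaining days: (153 − 57) × €14,730 = €1,414,080
Accrued per-day damages: €642,960 + €1,414,080 = €2,057,040
Less deposit already applied: €2,057,040 − €1,182,520 = €874,520
Cap at €1,190,050: €874,520 is within the cap, no reduction.

€874,520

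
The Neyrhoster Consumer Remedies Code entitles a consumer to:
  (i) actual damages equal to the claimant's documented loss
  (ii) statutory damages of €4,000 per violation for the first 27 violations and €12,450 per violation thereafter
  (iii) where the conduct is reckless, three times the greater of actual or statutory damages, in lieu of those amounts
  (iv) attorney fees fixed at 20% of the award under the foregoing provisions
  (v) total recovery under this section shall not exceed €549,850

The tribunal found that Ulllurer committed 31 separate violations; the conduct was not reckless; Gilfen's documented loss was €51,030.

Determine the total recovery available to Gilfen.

€250,596

First 27 violations: 27 × €4,000 = €108,000
Remaining violations: (31 − 27) × €12,450 = €49,800
Statutory damages: €108,000 + €49,800 = €157,800
Conduct not reckless: the in-lieu enhancement does not apply.
Actual plus statutory damages: €51,030 + €157,800 = €208,830
Attorney fees: 20% of €208,830 = €41,766
Total before cap: €208,830 + €41,766 = €250,596
Cap at €549,850: €250,596 is within the cap, no reduction.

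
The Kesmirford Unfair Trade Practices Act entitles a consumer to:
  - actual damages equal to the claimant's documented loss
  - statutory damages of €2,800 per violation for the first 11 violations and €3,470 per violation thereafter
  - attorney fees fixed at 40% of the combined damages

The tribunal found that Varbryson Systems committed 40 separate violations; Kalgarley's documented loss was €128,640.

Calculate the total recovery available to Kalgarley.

First 11 violations: 11 × €2,800 = €30,800
Remaining violations: (40 − 11) × €3,470 = €100,630
Statutory damages: €30,800 + €100,630 = €131,430
Combined damages: €128,640 + €131,430 = €260,070
Attorney fees: 40% of €260,070 = €104,028
Total recovery: €260,070 + €104,028 = €364,098

€364,098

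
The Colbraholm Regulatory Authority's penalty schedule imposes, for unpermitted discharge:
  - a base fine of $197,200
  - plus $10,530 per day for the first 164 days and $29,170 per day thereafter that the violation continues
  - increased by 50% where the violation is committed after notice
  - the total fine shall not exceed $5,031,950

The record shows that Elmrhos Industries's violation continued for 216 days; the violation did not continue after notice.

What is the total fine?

First 164 days: 164 × $10,530 = $1,726,920
Remaining days: (216 − 164) × $29,170 = $1,516,840
Per-day component: $1,726,920 + $1,516,840 = $3,243,760
Base plus per-day: $197,200 + $3,243,760 = $3,440,960
The violation did not continue after notice: no 50% increase.
Cap at $5,031,950: $3,440,960 is within the cap, no reduction.

$3,440,960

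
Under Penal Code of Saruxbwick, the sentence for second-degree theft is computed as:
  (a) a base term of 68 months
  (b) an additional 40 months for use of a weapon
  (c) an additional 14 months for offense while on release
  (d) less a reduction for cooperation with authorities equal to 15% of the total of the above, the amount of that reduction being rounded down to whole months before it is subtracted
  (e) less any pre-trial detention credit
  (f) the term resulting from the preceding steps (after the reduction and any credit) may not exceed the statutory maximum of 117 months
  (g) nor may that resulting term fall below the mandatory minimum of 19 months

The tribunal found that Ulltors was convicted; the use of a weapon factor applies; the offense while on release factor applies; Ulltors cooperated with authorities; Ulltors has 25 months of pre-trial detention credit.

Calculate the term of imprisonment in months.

Sentence: 79 months

Use of a weapon enhancement: +40 months
Offense while on release enhancement: +14 months
Adjusted term: 68 months + 40 months + 14 months = 122 months
Cooperation with authorities reduction: 15% of 122 months = 18 months (rounded down)
After reduction: 122 − 18 = 104 months
Less pre-trial detention credit: 104 months − 25 months = 79 months
Cap at 117 months: 79 months is within the cap, no reduction.
Minimum 19 months: 79 months meets the minimum, no increase.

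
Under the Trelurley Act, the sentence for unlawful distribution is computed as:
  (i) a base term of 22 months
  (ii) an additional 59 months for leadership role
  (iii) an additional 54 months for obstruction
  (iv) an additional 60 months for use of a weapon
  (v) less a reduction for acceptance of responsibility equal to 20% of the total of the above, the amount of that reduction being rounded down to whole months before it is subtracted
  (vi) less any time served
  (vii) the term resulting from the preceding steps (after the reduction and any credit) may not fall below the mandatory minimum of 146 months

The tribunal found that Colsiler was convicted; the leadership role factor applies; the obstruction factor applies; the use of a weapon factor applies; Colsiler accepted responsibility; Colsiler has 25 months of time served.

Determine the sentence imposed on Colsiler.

Leadership role enhancement: +59 months
Obstruction enhancement: +54 months
Use of a weapon enhancement: +60 months
Adjusted term: 22 months + 59 months + 54 months + 60 months = 195 months
Acceptance of responsibility reduction: 20% of 195 months = 39 months (rounded down)
After reduction: 195 − 39 = 156 months
Less time served: 156 months − 25 months = 131 months
Minimum 146 months: 131 months is below the minimum → 146 months

Sentence: 146 months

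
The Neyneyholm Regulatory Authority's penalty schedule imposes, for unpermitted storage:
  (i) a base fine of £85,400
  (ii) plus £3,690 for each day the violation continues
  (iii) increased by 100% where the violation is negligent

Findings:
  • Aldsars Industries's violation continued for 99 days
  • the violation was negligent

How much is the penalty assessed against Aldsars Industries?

Per-day component: 99 × £3,690 = £365,310
Base plus per-day: £85,400 + £365,310 = £450,710
Enhancement: 100% of £450,710 = £450,710
Enhanced fine: £450,710 + £450,710 = £901,420

Civil penalty: £901,420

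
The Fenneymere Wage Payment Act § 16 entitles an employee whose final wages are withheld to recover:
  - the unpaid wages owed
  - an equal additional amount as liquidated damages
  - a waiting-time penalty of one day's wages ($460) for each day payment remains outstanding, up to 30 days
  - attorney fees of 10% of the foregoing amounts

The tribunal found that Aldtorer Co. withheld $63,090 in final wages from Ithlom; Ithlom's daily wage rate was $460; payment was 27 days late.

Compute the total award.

$152,460

Liquidated damages (equal amount): $63,090
Penalty days: min(27, 30) = 27
Waiting-time penalty: 27 × $460 = $12,420
Subtotal: $63,090 + $63,090 + $12,420 = $138,600
Attorney fees: 10% of $138,600 = $13,860
Total award: $138,600 + $13,860 = $152,460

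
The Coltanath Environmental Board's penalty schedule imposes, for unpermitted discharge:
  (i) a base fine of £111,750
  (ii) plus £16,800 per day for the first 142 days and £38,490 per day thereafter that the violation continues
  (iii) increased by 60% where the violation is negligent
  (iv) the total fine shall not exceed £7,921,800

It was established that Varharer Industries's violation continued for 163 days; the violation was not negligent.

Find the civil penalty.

£3,305,640

First 142 days: 142 × £16,800 = £2,385,600
Remaining days: (163 − 142) × £38,490 = £808,290
Per-day component: £2,385,600 + £808,290 = £3,193,890
Base plus per-day: £111,750 + £3,193,890 = £3,305,640
The violation was not negligent: no 60% increase.
Cap at £7,921,800: £3,305,640 is within the cap, no reduction.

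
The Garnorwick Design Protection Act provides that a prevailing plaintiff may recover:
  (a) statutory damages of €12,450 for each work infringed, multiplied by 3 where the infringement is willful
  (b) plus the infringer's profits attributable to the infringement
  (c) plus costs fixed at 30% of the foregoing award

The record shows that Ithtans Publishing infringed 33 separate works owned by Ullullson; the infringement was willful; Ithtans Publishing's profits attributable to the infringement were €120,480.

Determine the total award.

€1,758,939

Statutory damages: 33 × €12,450 = €410,850
Trebled: 3 × €410,850 = €1,232,550
Combined award: €1,232,550 + €120,480 = €1,353,030
Costs: 30% of €1,353,030 = €405,909
Award plus costs: €1,353,030 + €405,909 = €1,758,939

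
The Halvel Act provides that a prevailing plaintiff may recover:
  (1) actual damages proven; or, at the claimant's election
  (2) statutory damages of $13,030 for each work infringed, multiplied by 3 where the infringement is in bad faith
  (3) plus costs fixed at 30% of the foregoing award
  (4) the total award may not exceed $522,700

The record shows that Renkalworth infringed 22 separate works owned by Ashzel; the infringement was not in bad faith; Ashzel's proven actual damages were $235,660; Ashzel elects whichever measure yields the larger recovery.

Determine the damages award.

$372,658

Statutory damages: 22 × $13,030 = $286,660
Infringement not in bad faith: no ×3 enhancement.
Greater of actual damages ($235,660) or statutory damages ($286,660): $286,660
Costs: 30% of $286,660 = $85,998
Award plus costs: $286,660 + $85,998 = $372,658
Cap at $522,700: $372,658 is within the cap, no reduction.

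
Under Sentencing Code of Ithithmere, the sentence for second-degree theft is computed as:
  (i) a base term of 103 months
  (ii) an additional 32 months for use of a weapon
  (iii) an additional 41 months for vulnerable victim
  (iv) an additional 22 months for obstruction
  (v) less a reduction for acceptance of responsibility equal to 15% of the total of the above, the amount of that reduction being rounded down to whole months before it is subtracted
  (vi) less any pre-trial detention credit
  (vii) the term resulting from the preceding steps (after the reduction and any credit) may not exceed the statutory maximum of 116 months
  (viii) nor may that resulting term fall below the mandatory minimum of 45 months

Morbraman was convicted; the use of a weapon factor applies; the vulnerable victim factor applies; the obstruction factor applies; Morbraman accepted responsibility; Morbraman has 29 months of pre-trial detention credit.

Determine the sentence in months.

Sentence: 116 months

Use of a weapon enhancement: +32 months
Vulnerable victim enhancement: +41 months
Obstruction enhancement: +22 months
Adjusted term: 103 months + 32 months + 41 months + 22 months = 198 months
Acceptance of responsibility reduction: 15% of 198 months = 29 months (rounded down)
After reduction: 198 − 29 = 169 months
Less pre-trial detention credit: 169 months − 29 months = 140 months
Cap at 116 months: 140 months exceeds the cap → 116 months
Minimum 45 months: 116 months meets the minimum, no increase.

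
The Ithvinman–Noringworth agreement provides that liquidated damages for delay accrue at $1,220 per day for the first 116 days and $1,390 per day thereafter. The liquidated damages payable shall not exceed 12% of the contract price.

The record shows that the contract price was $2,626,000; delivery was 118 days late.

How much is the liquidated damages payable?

First 116 days: 116 × $1,220 = $141,520
Remaining days: (118 − 116) × $1,390 = $2,780
Accrued per-day damages: $141,520 + $2,780 = $144,300
Cap: 12% of $2,626,000 = $315,120
Cap at $315,120: $144,300 is within the cap, no reduction.

$144,300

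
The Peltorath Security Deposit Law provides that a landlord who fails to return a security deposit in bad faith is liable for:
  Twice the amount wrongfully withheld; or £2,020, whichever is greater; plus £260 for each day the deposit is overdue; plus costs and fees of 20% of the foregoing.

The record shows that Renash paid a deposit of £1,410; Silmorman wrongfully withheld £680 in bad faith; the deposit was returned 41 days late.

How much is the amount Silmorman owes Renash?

Doubled: 2 × £680 = £1,360
Minimum £2,020: £1,360 is below the minimum → £2,020
Late-return penalty: 41 × £260 = £10,660
Damages plus late penalty: £2,020 + £10,660 = £12,680
Costs and fees: 20% of £12,680 = £2,536
Total recovery: £12,680 + £2,536 = £15,216

£15,216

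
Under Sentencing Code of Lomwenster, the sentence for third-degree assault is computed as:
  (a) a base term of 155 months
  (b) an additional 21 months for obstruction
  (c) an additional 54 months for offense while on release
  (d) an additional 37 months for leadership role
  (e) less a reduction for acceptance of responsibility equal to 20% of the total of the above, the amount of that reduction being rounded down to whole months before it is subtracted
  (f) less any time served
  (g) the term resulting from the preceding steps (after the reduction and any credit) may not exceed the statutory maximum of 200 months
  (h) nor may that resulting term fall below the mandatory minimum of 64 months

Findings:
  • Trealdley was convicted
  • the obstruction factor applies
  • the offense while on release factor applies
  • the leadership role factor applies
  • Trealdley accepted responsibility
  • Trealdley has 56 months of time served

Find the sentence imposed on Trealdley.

158 months

Obstruction enhancement: +21 months
Offense while on release enhancement: +54 months
Leadership role enhancement: +37 months
Adjusted term: 155 months + 21 months + 54 months + 37 months = 267 months
Acceptance of responsibility reduction: 20% of 267 months = 53 months (rounded down)
After reduction: 267 − 53 = 214 months
Less time served: 214 months − 56 months = 158 months
Cap at 200 months: 158 months is within the cap, no reduction.
Minimum 64 months: 158 months meets the minimum, no increase.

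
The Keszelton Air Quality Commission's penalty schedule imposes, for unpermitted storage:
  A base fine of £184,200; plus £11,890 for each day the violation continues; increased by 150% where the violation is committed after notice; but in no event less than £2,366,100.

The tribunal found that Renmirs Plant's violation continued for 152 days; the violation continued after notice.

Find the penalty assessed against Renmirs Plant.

£4,978,700

Per-day component: 152 × £11,890 = £1,807,280
Base plus per-day: £184,200 + £1,807,280 = £1,991,480
Enhancement: 150% of £1,991,480 = £2,987,220
Enhanced fine: £1,991,480 + £2,987,220 = £4,978,700
Minimum £2,366,100: £4,978,700 meets the minimum, no increase.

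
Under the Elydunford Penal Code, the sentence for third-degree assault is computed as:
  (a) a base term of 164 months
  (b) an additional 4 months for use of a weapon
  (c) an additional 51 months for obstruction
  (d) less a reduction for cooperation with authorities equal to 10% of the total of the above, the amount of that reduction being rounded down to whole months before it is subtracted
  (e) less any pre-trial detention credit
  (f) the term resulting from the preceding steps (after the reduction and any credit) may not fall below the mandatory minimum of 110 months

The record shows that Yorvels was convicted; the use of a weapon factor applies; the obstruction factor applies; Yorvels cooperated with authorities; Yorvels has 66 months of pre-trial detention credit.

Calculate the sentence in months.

132 months

Use of a weapon enhancement: +4 months
Obstruction enhancement: +51 months
Adjusted term: 164 months + 4 months + 51 months = 219 months
Cooperation with authorities reduction: 10% of 219 months = 21 months (rounded down)
After reduction: 219 − 21 = 198 months
Less pre-trial detention credit: 198 months − 66 months = 132 months
Minimum 110 months: 132 months meets the minimum, no increase.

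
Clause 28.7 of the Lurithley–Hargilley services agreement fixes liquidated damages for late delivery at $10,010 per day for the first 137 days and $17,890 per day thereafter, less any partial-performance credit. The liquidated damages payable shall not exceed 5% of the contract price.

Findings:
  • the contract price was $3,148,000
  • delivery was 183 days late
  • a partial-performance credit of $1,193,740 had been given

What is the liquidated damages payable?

First 137 days: 137 × $10,010 = $1,371,370
Remaining days: (183 − 137) × $17,890 = $822,940
Accrued per-day damages: $1,371,370 + $822,940 = $2,194,310
Less partial-performance credit: $2,194,310 − $1,193,740 = $1,000,570
Cap: 5% of $3,148,000 = $157,400
Cap at $157,400: $1,000,570 exceeds the cap → $157,400

$157,400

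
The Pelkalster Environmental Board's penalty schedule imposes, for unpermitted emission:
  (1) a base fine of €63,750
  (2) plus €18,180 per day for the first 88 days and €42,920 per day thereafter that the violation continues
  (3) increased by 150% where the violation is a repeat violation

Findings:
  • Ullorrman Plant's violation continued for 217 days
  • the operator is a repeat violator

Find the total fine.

First 88 days: 88 × €18,180 = €1,599,840
Remaining days: (217 − 88) × €42,920 = €5,536,680
Per-day component: €1,599,840 + €5,536,680 = €7,136,520
Base plus per-day: €63,750 + €7,136,520 = €7,200,270
Enhancement: 150% of €7,200,270 = €10,800,405
Enhanced fine: €7,200,270 + €10,800,405 = €18,000,675

€18,000,675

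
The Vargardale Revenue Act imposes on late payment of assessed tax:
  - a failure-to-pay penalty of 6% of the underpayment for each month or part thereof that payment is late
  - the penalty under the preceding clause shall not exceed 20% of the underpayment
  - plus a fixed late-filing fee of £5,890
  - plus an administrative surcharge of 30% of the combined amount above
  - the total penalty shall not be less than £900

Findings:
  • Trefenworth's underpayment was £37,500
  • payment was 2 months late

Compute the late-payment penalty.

£13,507

Accrued rate: 6% × 2 = 12%, capped at 20% → 12%
Failure-to-pay penalty: 12% of £37,500 = £4,500
Penalty before surcharge: £4,500 + £5,890 = £10,390
Administrative surcharge: 30% of £10,390 = £3,117
Total penalty: £10,390 + £3,117 = £13,507
Minimum £900: £13,507 meets the minimum, no increase.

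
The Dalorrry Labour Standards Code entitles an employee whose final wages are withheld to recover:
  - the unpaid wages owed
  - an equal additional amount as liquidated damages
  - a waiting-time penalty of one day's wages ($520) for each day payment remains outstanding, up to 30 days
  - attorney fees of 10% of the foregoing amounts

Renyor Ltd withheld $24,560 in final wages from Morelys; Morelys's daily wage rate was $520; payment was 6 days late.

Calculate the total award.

Liquidated damages (equal amount): $24,560
Penalty days: min(6, 30) = 6
Waiting-time penalty: 6 × $520 = $3,120
Subtotal: $24,560 + $24,560 + $3,120 = $52,240
Attorney fees: 10% of $52,240 = $5,224
Total award: $52,240 + $5,224 = $57,464

$57,464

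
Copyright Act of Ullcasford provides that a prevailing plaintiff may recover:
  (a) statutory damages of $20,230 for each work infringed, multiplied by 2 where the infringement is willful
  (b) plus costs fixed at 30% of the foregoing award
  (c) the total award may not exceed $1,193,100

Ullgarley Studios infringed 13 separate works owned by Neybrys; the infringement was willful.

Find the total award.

Statutory damages: 13 × $20,230 = $262,990
Doubled: 2 × $262,990 = $525,980
Costs: 30% of $525,980 = $157,794
Award plus costs: $525,980 + $157,794 = $683,774
Cap at $1,193,100: $683,774 is within the cap, no reduction.

Award: $683,774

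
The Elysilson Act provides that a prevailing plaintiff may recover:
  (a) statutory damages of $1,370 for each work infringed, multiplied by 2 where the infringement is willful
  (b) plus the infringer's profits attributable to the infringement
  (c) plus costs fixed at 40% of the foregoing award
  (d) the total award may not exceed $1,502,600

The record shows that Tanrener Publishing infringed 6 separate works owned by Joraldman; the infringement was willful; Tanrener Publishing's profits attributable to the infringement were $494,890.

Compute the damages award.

Statutory damages: 6 × $1,370 = $8,220
Doubled: 2 × $8,220 = $16,440
Combined award: $16,440 + $494,890 = $511,330
Costs: 40% of $511,330 = $204,532
Award plus costs: $511,330 + $204,532 = $715,862
Cap at $1,502,600: $715,862 is within the cap, no reduction.

$715,862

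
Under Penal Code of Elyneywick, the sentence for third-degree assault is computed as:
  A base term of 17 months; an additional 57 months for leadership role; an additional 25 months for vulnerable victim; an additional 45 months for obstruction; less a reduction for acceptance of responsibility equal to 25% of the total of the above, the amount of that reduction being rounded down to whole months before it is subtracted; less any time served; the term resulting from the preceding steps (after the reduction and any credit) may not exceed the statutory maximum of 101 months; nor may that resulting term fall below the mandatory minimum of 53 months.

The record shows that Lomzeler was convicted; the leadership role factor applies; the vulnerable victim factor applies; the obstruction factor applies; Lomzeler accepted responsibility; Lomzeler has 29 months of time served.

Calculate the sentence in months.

Sentence: 79 months

Leadership role enhancement: +57 months
Vulnerable victim enhancement: +25 months
Obstruction enhancement: +45 months
Adjusted term: 17 months + 57 months + 25 months + 45 months = 144 months
Acceptance of responsibility reduction: 25% of 144 months = 36 months (rounded down)
After reduction: 144 − 36 = 108 months
Less time served: 108 months − 29 months = 79 months
Cap at 101 months: 79 months is within the cap, no reduction.
Minimum 53 months: 79 months meets the minimum, no increase.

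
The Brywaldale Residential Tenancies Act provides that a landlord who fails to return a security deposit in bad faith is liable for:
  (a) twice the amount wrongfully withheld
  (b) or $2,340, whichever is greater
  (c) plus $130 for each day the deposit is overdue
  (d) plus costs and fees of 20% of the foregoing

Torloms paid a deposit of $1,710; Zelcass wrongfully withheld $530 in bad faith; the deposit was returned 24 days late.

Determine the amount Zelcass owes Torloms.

$6,552

Doubled: 2 × $530 = $1,060
Minimum $2,340: $1,060 is below the minimum → $2,340
Late-return penalty: 24 × $130 = $3,120
Damages plus late penalty: $2,340 + $3,120 = $5,460
Costs and fees: 20% of $5,460 = $1,092
Total recovery: $5,460 + $1,092 = $6,552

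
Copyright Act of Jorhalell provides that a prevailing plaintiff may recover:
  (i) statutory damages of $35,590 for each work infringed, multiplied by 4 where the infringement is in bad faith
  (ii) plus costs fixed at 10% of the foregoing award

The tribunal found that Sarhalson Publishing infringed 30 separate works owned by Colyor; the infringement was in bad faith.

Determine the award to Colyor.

$4,697,880

Statutory damages: 30 × $35,590 = $1,067,700
Multiplied by 4: 4 × $1,067,700 = $4,270,800
Costs: 10% of $4,270,800 = $427,080
Award plus costs: $4,270,800 + $427,080 = $4,697,880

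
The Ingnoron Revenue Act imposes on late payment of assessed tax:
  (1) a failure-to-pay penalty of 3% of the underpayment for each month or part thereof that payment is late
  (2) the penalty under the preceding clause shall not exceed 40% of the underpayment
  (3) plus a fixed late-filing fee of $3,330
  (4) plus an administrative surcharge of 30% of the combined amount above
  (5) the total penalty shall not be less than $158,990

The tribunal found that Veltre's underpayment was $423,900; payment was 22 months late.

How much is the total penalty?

$224,757

Accrued rate: 3% × 22 = 66%, capped at 40% → 40%
Failure-to-pay penalty: 40% of $423,900 = $169,560
Penalty before surcharge: $169,560 + $3,330 = $172,890
Administrative surcharge: 30% of $172,890 = $51,867
Total penalty: $172,890 + $51,867 = $224,757
Minimum $158,990: $224,757 meets the minimum, no increase.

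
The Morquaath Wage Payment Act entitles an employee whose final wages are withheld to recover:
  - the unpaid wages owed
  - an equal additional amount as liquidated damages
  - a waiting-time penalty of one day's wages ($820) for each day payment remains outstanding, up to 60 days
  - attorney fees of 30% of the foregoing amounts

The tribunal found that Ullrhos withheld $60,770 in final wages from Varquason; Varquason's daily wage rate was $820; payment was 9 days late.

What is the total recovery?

$167,596

Liquidated damages (equal amount): $60,770
Penalty days: min(9, 60) = 9
Waiting-time penalty: 9 × $820 = $7,380
Subtotal: $60,770 + $60,770 + $7,380 = $128,920
Attorney fees: 30% of $128,920 = $38,676
Total award: $128,920 + $38,676 = $167,596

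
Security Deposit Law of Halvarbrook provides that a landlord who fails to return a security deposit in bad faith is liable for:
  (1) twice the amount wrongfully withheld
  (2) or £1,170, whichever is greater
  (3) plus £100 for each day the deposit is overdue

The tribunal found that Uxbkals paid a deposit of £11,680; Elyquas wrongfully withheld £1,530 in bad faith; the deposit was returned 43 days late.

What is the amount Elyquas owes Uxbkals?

Doubled: 2 × £1,530 = £3,060
Minimum £1,170: £3,060 meets the minimum, no increase.
Late-return penalty: 43 × £100 = £4,300
Damages plus late penalty: £3,060 + £4,300 = £7,360

£7,360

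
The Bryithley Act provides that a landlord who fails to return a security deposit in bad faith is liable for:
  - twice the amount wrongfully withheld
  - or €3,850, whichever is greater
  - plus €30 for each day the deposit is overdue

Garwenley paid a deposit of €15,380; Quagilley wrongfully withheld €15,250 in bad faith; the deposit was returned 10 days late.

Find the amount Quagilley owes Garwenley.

€30,800

Doubled: 2 × €15,250 = €30,500
Minimum €3,850: €30,500 meets the minimum, no increase.
Late-return penalty: 10 × €30 = €300
Damages plus late penalty: €30,500 + €300 = €30,800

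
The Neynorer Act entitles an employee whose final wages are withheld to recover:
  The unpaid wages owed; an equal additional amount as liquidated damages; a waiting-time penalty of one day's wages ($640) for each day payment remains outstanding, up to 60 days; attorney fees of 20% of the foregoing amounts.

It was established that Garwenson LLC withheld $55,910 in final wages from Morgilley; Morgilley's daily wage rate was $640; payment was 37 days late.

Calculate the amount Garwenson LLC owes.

$162,600

Liquidated damages (equal amount): $55,910
Penalty days: min(37, 60) = 37
Waiting-time penalty: 37 × $640 = $23,680
Subtotal: $55,910 + $55,910 + $23,680 = $135,500
Attorney fees: 20% of $135,500 = $27,100
Total award: $135,500 + $27,100 = $162,600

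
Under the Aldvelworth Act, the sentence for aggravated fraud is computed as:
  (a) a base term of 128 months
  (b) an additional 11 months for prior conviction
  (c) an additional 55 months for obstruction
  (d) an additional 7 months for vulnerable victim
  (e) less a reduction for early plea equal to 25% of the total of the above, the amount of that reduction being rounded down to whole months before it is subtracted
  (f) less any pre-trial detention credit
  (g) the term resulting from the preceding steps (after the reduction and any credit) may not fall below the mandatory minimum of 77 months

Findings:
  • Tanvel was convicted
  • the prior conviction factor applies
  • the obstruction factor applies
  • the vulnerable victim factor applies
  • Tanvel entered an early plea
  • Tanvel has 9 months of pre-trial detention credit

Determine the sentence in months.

142 months

Prior conviction enhancement: +11 months
Obstruction enhancement: +55 months
Vulnerable victim enhancement: +7 months
Adjusted term: 128 months + 11 months + 55 months + 7 months = 201 months
Early plea reduction: 25% of 201 months = 50 months (rounded down)
After reduction: 201 − 50 = 151 months
Less pre-trial detention credit: 151 months − 9 months = 142 months
Minimum 77 months: 142 months meets the minimum, no increase.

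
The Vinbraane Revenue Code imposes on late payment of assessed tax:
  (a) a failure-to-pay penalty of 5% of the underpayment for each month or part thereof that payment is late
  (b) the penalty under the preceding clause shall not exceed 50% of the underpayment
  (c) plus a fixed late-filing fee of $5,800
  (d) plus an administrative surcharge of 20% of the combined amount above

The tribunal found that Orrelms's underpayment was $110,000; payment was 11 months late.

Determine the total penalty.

Accrued rate: 5% × 11 = 55%, capped at 50% → 50%
Failure-to-pay penalty: 50% of $110,000 = $55,000
Penalty before surcharge: $55,000 + $5,800 = $60,800
Administrative surcharge: 20% of $60,800 = $12,160
Total penalty: $60,800 + $12,160 = $72,960

$72,960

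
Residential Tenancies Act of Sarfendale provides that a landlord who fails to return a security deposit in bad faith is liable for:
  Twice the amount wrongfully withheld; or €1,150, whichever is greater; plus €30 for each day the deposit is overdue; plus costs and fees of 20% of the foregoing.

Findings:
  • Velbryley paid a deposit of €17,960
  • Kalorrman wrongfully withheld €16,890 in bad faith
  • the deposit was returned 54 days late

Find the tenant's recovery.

Recovery: €42,480

Doubled: 2 × €16,890 = €33,780
Minimum €1,150: €33,780 meets the minimum, no increase.
Late-return penalty: 54 × €30 = €1,620
Damages plus late penalty: €33,780 + €1,620 = €35,400
Costs and fees: 20% of €35,400 = €7,080
Total recovery: €35,400 + €7,080 = €42,480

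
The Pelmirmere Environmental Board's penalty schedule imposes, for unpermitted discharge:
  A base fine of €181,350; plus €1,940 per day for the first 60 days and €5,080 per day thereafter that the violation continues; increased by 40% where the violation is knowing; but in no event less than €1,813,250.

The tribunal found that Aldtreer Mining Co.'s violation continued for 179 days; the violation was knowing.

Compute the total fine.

First 60 days: 60 × €1,940 = €116,400
Remaining days: (179 − 60) × €5,080 = €604,520
Per-day component: €116,400 + €604,520 = €720,920
Base plus per-day: €181,350 + €720,920 = €902,270
Enhancement: 40% of €902,270 = €360,908
Enhanced fine: €902,270 + €360,908 = €1,263,178
Minimum €1,813,250: €1,263,178 is below the minimum → €1,813,250

Civil penalty: €1,813,250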